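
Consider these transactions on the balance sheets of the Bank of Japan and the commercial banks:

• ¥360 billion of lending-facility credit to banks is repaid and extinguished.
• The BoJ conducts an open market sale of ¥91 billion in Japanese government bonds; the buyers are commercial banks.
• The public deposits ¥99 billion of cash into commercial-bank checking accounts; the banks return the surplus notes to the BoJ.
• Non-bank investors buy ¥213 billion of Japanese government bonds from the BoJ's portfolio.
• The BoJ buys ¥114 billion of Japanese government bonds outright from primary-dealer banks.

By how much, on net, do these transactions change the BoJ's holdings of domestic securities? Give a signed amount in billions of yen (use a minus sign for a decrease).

Discount-window repayment ¥360 billion: the BoJ's securities portfolio is untouched → 0.
OMO sale (to banks) ¥91 billion: securities removed from the BoJ's portfolio → −¥91B.
Currency deposit ¥99 billion: the BoJ's securities portfolio is untouched → 0.
Asset sale (to non-banks) ¥213 billion: securities removed from the BoJ's portfolio → −¥213B.
OMO purchase (from banks) ¥114 billion: securities added to the BoJ's portfolio → +¥114B.
Net: 0 − 91 + 0 − 213 + 114 = -¥190 billion.

-¥190 billion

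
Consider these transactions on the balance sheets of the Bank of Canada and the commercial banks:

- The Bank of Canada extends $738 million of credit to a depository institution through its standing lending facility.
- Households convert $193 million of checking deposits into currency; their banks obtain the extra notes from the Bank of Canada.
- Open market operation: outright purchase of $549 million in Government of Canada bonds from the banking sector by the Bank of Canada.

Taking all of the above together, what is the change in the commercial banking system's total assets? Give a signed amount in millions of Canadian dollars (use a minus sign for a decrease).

+$545 million

Discount-window loan $738 million: bank balance sheets expand → +$738M.
Currency withdrawal $193 million: bank balance sheets shrink → −$193M.
OMO purchase (from banks) $549 million: just an asset swap on bank balance sheets → 0.
Net: 738 − 193 + 0 = +$545 million.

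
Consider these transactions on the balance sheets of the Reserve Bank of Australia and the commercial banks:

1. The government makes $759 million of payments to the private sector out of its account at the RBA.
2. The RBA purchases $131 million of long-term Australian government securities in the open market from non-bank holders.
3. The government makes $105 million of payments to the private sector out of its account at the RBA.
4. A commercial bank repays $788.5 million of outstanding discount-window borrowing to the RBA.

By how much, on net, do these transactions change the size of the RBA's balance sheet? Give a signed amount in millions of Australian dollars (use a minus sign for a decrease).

-$657.5 million

Government spending $759 million: only the composition of liabilities changes → 0.
Asset purchase (from non-banks) $131 million: an RBA asset is acquired → +$131M.
Government spending $105 million: only the composition of liabilities changes → 0.
Discount-window repayment $788.5 million: an RBA asset is shed → −$788.5M.
Net: 0 + 131 + 0 − 788.5 = -$657.5 million.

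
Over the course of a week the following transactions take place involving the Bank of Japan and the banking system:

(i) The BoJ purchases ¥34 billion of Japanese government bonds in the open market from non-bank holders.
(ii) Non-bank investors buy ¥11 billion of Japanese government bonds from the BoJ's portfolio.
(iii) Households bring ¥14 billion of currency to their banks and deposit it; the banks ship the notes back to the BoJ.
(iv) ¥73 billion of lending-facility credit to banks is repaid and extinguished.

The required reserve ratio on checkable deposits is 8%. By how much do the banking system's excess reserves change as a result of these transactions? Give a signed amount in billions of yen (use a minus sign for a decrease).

Asset purchase (from non-banks) ¥34 billion: reserves +¥34B, deposits +¥34B.
Asset sale (to non-banks) ¥11 billion: reserves −¥11B, deposits −¥11B.
Currency deposit ¥14 billion: reserves +¥14B, deposits +¥14B.
Discount-window repayment ¥73 billion: reserves −¥73B, deposits 0.
Totals: Δreserves = −¥36B, Δdeposits = +¥37B.
Δrequired reserves = 8% × +¥37B = +¥2.96B.
Δexcess reserves = Δreserves − Δrequired = −¥36B − (+¥2.96B) = -¥38.96 billion.

-¥38.96 billion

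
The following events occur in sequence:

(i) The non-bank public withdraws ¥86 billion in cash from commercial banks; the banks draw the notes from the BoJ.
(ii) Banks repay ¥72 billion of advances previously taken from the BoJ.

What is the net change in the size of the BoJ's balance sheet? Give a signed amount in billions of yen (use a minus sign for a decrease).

-¥72 billion

Currency withdrawal ¥86 billion: only the composition of liabilities changes → 0.
Discount-window repayment ¥72 billion: a BoJ asset is shed → −¥72B.
Net: 0 − 72 = -¥72 billion.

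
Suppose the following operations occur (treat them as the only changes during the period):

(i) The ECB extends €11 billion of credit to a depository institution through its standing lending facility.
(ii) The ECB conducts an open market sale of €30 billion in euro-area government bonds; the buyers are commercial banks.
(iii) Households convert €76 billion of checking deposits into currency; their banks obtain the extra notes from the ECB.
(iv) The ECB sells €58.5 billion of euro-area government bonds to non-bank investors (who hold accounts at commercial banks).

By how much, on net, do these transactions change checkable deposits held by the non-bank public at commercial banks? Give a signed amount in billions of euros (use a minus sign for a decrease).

Discount-window loan €11 billion: the counterparty is a bank, so public deposits are unchanged → 0.
OMO sale (to banks) €30 billion: the counterparty is a bank, so public deposits are unchanged → 0.
Currency withdrawal €76 billion: non-bank counterparties' bank balances fall → −€76B.
Asset sale (to non-banks) €58.5 billion: non-bank counterparties' bank balances fall → −€58.5B.
Net: 0 + 0 − 76 − 58.5 = -€134.5 billion.

-€134.5 billion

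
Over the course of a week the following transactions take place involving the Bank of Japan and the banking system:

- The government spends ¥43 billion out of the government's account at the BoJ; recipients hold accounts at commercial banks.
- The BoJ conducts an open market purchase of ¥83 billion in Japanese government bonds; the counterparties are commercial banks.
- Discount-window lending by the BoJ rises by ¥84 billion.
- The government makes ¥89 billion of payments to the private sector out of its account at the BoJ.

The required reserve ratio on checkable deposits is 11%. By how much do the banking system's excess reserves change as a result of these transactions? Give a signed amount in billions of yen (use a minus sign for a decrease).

+¥284.48 billion

Government spending ¥43 billion: reserves +¥43B, deposits +¥43B.
OMO purchase (from banks) ¥83 billion: reserves +¥83B, deposits 0.
Discount-window loan ¥84 billion: reserves +¥84B, deposits 0.
Government spending ¥89 billion: reserves +¥89B, deposits +¥89B.
Totals: Δreserves = +¥299B, Δdeposits = +¥132B.
Δrequired reserves = 11% × +¥132B = +¥14.52B.
Δexcess reserves = Δreserves − Δrequired = +¥299B − (+¥14.52B) = +¥284.48 billion.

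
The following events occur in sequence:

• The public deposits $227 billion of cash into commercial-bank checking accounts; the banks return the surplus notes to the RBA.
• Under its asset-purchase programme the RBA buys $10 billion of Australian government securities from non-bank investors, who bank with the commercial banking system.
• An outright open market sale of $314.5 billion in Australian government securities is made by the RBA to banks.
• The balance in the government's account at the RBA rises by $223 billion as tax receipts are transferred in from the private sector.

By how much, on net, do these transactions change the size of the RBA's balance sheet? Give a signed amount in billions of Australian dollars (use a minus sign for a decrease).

Currency deposit $227 billion: only the composition of liabilities changes → 0.
Asset purchase (from non-banks) $10 billion: an RBA asset is acquired → +$10B.
OMO sale (to banks) $314.5 billion: an RBA asset is shed → −$314.5B.
Government account inflow $223 billion: only the composition of liabilities changes → 0.
Net: 0 + 10 − 314.5 + 0 = -$304.5 billion.

-$304.5 billion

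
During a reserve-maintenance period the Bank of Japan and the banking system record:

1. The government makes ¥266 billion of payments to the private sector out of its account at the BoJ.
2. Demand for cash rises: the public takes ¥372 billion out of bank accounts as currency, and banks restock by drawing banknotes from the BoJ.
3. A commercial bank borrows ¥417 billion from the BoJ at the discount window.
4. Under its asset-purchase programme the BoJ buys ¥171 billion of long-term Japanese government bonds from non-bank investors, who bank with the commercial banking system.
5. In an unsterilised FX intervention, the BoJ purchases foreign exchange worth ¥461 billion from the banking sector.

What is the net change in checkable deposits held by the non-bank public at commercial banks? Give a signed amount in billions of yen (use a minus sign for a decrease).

+¥65 billion

BoJ balance sheet:
  Assets:      Securities +¥171B, Loans to banks +¥417B, Foreign assets +¥461B
  Liabilities: Bank reserves +¥943B, Currency in circulation +¥372B, Government deposits −¥266B
Commercial banking system:
  Assets:      Reserves at CB +¥943B, Foreign assets −¥461B
  Liabilities: Checkable deposits +¥65B, Borrowings from CB +¥417B
So the change in checkable deposits held by the non-bank public at commercial banks is +¥65 billion.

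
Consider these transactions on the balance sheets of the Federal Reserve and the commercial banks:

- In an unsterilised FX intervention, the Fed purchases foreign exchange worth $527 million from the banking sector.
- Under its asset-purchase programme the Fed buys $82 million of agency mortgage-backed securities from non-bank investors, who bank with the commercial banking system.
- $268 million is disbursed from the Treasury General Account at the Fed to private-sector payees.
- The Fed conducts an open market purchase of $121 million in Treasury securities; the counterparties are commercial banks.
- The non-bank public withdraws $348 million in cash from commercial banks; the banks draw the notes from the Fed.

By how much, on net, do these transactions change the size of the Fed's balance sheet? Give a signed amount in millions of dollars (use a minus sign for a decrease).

Fed balance sheet:
  Assets:      Securities +$203M, Foreign assets +$527M
  Liabilities: Bank reserves +$650M, Currency in circulation +$348M, Government deposits −$268M
Commercial banking system:
  Assets:      Reserves at CB +$650M, Securities −$121M, Foreign assets −$527M
  Liabilities: Checkable deposits +$2M
Change in total Fed assets = +$730 million.

+$730 million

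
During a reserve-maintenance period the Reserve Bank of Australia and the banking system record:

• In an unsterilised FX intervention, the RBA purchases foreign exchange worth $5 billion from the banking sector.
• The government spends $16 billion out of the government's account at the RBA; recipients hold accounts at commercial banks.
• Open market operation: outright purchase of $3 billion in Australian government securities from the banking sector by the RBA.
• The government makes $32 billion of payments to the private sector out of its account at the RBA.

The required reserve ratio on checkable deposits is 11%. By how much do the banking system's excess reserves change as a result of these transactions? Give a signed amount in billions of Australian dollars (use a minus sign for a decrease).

FX purchase $5 billion: reserves +$5B, deposits 0.
Government spending $16 billion: reserves +$16B, deposits +$16B.
OMO purchase (from banks) $3 billion: reserves +$3B, deposits 0.
Government spending $32 billion: reserves +$32B, deposits +$32B.
Totals: Δreserves = +$56B, Δdeposits = +$48B.
Δrequired reserves = 11% × +$48B = +$5.28B.
Δexcess reserves = Δreserves − Δrequired = +$56B − (+$5.28B) = +$50.72 billion.

+$50.72 billion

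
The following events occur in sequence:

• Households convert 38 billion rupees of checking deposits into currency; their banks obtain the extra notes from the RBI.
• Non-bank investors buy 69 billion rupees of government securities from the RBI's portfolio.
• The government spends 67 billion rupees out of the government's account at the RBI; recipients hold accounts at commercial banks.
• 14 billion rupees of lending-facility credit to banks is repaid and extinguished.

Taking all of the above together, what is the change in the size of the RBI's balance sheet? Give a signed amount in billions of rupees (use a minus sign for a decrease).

-83 billion

Currency withdrawal 38 billion rupees: only the composition of liabilities changes → 0.
Asset sale (to non-banks) 69 billion rupees: an RBI asset is shed → −69B.
Government spending 67 billion rupees: only the composition of liabilities changes → 0.
Discount-window repayment 14 billion rupees: an RBI asset is shed → −14B.
Net: 0 − 69 + 0 − 14 = -83 billion.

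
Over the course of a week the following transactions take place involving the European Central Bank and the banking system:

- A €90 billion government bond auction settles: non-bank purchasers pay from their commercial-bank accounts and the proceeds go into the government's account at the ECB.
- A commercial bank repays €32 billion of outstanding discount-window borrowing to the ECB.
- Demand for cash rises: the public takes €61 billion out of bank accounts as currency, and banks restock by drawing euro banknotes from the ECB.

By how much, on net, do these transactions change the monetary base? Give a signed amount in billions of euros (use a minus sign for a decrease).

ECB balance sheet:
  Assets:      Loans to banks −€32B
  Liabilities: Bank reserves −€183B, Currency in circulation +€61B, Government deposits +€90B
Monetary base = currency + reserves: +€61B + (−€183B) = -€122 billion.

-€122 billion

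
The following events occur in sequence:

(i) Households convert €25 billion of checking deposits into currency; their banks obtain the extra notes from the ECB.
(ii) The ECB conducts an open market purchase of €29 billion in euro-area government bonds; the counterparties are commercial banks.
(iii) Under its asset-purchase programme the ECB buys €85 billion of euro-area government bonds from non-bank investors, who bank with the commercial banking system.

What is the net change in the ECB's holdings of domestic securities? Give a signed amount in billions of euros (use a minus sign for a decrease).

ECB balance sheet:
  Assets:      Securities +€114B
  Liabilities: Bank reserves +€89B, Currency in circulation +€25B
So the change in the ECB's holdings of domestic securities is +€114 billion.

+€114 billion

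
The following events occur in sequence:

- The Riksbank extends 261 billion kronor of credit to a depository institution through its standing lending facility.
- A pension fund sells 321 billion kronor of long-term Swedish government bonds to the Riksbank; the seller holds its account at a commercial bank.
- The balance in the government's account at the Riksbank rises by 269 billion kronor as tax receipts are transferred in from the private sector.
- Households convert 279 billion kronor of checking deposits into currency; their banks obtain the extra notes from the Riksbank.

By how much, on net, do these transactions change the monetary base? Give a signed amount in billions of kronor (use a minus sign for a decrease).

+313 billion

Discount-window loan 261 billion kronor: Riksbank balance sheet expands → +261B.
Asset purchase (from non-banks) 321 billion kronor: Riksbank balance sheet expands → +321B.
Government account inflow 269 billion kronor: reserves shift to a non-base liability → −269B.
Currency withdrawal 279 billion kronor: just a shift between currency and reserves — both are base money → 0.
Net: 261 + 321 − 269 + 0 = +313 billion.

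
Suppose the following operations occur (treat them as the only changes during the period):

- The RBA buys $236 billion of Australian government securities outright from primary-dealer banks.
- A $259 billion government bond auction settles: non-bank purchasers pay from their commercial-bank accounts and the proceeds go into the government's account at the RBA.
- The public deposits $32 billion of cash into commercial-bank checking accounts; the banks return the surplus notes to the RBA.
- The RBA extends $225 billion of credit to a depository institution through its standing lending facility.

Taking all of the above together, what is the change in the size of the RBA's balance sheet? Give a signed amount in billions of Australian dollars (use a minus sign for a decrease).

+$461 billion

OMO purchase (from banks) $236 billion: an RBA asset is acquired → +$236B.
Government account inflow $259 billion: only the composition of liabilities changes → 0.
Currency deposit $32 billion: only the composition of liabilities changes → 0.
Discount-window loan $225 billion: an RBA asset is acquired → +$225B.
Net: 236 + 0 + 0 + 225 = +$461 billion.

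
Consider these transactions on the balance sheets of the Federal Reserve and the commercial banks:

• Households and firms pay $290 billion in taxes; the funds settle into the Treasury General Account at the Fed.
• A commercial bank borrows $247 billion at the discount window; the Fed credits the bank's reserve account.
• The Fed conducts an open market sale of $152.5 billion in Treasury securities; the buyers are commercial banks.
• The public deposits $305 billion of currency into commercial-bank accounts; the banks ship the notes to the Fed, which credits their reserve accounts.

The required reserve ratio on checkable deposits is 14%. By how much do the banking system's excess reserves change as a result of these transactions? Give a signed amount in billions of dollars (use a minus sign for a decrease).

+$107.4 billion

Government account inflow $290 billion: reserves −$290B, deposits −$290B.
Discount-window loan $247 billion: reserves +$247B, deposits 0.
OMO sale (to banks) $152.5 billion: reserves −$152.5B, deposits 0.
Currency deposit $305 billion: reserves +$305B, deposits +$305B.
Totals: Δreserves = +$109.5B, Δdeposits = +$15B.
Δrequired reserves = 14% × +$15B = +$2.1B.
Δexcess reserves = Δreserves − Δrequired = +$109.5B − (+$2.1B) = +$107.4 billion.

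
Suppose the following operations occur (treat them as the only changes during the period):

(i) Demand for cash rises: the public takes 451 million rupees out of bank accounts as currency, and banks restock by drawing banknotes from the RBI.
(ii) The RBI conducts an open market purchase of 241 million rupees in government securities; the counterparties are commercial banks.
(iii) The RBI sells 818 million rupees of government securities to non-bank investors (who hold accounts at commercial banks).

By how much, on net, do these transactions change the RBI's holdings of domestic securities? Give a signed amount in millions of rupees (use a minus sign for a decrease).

-577 million

Currency withdrawal 451 million rupees: the RBI's securities portfolio is untouched → 0.
OMO purchase (from banks) 241 million rupees: securities added to the RBI's portfolio → +241M.
Asset sale (to non-banks) 818 million rupees: securities removed from the RBI's portfolio → −818M.
Net: 0 + 241 − 818 = -577 million.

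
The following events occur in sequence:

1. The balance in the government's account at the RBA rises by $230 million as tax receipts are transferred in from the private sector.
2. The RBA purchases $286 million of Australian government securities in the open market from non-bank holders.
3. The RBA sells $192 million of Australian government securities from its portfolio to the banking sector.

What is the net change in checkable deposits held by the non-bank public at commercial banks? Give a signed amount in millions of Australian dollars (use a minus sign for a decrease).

RBA balance sheet:
  Assets:      Securities +$94M
  Liabilities: Bank reserves −$136M, Government deposits +$230M
Commercial banking system:
  Assets:      Reserves at CB −$136M, Securities +$192M
  Liabilities: Checkable deposits +$56M
So the change in checkable deposits held by the non-bank public at commercial banks is +$56 million.

+$56 million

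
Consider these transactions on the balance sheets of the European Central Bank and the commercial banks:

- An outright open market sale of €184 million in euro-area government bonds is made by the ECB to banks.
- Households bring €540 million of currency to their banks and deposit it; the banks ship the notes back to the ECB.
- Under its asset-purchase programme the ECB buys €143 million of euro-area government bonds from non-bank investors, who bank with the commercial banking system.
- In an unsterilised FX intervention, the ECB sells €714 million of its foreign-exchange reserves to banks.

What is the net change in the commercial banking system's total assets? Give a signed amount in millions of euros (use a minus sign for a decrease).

ECB balance sheet:
  Assets:      Securities −€41M, Foreign assets −€714M
  Liabilities: Bank reserves −€215M, Currency in circulation −€540M
Commercial banking system:
  Assets:      Reserves at CB −€215M, Securities +€184M, Foreign assets +€714M
  Liabilities: Checkable deposits +€683M
Change in total bank assets = +€683 million.

+€683 million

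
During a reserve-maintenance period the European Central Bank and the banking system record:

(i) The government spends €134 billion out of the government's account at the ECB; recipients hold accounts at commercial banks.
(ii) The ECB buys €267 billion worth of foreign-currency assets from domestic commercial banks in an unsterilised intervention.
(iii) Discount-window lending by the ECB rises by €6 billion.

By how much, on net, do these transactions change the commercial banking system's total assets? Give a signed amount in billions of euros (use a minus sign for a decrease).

Government spending €134 billion: bank balance sheets expand → +€134B.
FX purchase €267 billion: just an asset swap on bank balance sheets → 0.
Discount-window loan €6 billion: bank balance sheets expand → +€6B.
Net: 134 + 0 + 6 = +€140 billion.

+€140 billion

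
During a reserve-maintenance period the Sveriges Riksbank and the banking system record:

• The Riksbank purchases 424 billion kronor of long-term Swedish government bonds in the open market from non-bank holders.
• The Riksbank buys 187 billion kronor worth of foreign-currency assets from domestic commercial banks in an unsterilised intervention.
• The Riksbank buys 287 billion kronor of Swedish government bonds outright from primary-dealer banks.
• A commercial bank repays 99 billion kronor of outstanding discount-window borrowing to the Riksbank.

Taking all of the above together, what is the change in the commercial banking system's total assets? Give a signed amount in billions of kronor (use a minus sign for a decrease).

+325 billion

Asset purchase (from non-banks) 424 billion kronor: bank balance sheets expand → +424B.
FX purchase 187 billion kronor: just an asset swap on bank balance sheets → 0.
OMO purchase (from banks) 287 billion kronor: just an asset swap on bank balance sheets → 0.
Discount-window repayment 99 billion kronor: bank balance sheets shrink → −99B.
Net: 424 + 0 + 0 − 99 = +325 billion.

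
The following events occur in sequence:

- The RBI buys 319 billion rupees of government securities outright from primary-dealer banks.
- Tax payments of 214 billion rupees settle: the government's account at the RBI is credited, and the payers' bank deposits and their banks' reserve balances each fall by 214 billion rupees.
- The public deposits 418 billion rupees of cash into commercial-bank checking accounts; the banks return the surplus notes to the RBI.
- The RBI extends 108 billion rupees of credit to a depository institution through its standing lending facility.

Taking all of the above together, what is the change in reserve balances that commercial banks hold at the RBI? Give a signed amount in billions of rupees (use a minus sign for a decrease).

+631 billion

RBI balance sheet:
  Assets:      Securities +319B, Loans to banks +108B
  Liabilities: Bank reserves +631B, Currency in circulation −418B, Government deposits +214B
So the change in reserve balances that commercial banks hold at the RBI is +631 billion.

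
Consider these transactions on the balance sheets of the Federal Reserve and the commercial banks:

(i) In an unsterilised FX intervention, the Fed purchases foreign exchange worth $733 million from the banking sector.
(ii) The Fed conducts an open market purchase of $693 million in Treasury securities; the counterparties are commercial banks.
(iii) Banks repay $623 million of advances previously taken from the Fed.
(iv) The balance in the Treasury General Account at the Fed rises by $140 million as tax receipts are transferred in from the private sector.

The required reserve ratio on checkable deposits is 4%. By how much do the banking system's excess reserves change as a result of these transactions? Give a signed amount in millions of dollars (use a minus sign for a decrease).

+$668.6 million

FX purchase $733 million: reserves +$733M, deposits 0.
OMO purchase (from banks) $693 million: reserves +$693M, deposits 0.
Discount-window repayment $623 million: reserves −$623M, deposits 0.
Government account inflow $140 million: reserves −$140M, deposits −$140M.
Totals: Δreserves = +$663M, Δdeposits = −$140M.
Δrequired reserves = 4% × −$140M = −$5.6M.
Δexcess reserves = Δreserves − Δrequired = +$663M − (−$5.6M) = +$668.6 million.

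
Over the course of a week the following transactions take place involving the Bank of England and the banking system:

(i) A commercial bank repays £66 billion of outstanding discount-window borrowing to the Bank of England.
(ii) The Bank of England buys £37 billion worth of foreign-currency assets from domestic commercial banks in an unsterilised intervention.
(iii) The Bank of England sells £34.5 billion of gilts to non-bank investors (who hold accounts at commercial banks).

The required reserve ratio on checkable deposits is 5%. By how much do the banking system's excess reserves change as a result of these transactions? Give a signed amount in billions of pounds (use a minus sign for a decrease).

Discount-window repayment £66 billion: reserves −£66B, deposits 0.
FX purchase £37 billion: reserves +£37B, deposits 0.
Asset sale (to non-banks) £34.5 billion: reserves −£34.5B, deposits −£34.5B.
Totals: Δreserves = −£63.5B, Δdeposits = −£34.5B.
Δrequired reserves = 5% × −£34.5B = −£1.725B.
Δexcess reserves = Δreserves − Δrequired = −£63.5B − (−£1.725B) = -£61.775 billion.

-£61.775 billion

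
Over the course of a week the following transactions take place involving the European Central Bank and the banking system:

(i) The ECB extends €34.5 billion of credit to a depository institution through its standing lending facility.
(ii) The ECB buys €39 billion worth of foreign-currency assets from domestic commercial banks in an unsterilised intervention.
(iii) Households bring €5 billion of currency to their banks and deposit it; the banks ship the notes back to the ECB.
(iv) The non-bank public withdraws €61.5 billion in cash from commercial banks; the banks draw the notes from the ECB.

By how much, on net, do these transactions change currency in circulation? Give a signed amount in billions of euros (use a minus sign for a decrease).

+€56.5 billion

ECB balance sheet:
  Assets:      Loans to banks +€34.5B, Foreign assets +€39B
  Liabilities: Bank reserves +€17B, Currency in circulation +€56.5B
Commercial banking system:
  Assets:      Reserves at CB +€17B, Foreign assets −€39B
  Liabilities: Checkable deposits −€56.5B, Borrowings from CB +€34.5B
So the change in currency in circulation is +€56.5 billion.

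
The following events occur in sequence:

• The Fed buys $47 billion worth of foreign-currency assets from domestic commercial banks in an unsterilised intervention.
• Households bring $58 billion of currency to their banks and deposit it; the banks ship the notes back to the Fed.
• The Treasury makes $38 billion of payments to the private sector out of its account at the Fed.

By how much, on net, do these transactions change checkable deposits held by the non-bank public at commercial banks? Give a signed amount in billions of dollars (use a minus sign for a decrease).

Fed balance sheet:
  Assets:      Foreign assets +$47B
  Liabilities: Bank reserves +$143B, Currency in circulation −$58B, Government deposits −$38B
Commercial banking system:
  Assets:      Reserves at CB +$143B, Foreign assets −$47B
  Liabilities: Checkable deposits +$96B
So the change in checkable deposits held by the non-bank public at commercial banks is +$96 billion.

+$96 billion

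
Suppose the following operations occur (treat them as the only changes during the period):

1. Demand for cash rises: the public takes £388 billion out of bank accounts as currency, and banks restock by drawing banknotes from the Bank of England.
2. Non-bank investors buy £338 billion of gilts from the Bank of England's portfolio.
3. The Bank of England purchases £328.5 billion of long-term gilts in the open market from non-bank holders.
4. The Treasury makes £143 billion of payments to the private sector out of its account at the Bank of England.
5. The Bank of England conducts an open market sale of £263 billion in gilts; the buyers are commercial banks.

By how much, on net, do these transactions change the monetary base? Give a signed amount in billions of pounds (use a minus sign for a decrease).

-£129.5 billion

Bank of England balance sheet:
  Assets:      Securities −£272.5B
  Liabilities: Bank reserves −£517.5B, Currency in circulation +£388B, Government deposits −£143B
Commercial banking system:
  Assets:      Reserves at CB −£517.5B, Securities +£263B
  Liabilities: Checkable deposits −£254.5B
Monetary base = currency + reserves: +£388B + (−£517.5B) = -£129.5 billion.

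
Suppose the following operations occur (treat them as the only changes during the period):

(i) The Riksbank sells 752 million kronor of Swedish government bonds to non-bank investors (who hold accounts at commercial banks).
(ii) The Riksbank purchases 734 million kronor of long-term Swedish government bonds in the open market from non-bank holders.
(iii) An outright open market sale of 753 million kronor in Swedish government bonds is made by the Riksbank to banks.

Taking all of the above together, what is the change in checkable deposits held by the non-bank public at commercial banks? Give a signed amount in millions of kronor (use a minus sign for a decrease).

Riksbank balance sheet:
  Assets:      Securities −771M
  Liabilities: Bank reserves −771M
Commercial banking system:
  Assets:      Reserves at CB −771M, Securities +753M
  Liabilities: Checkable deposits −18M
So the change in checkable deposits held by the non-bank public at commercial banks is -18 million.

-18 million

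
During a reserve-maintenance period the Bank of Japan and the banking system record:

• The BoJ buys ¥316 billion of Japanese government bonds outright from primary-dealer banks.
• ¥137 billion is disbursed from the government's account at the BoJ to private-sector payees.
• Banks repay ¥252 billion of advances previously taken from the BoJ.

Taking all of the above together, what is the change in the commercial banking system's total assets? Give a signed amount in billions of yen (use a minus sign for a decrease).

OMO purchase (from banks) ¥316 billion: just an asset swap on bank balance sheets → 0.
Government spending ¥137 billion: bank balance sheets expand → +¥137B.
Discount-window repayment ¥252 billion: bank balance sheets shrink → −¥252B.
Net: 0 + 137 − 252 = -¥115 billion.

-¥115 billion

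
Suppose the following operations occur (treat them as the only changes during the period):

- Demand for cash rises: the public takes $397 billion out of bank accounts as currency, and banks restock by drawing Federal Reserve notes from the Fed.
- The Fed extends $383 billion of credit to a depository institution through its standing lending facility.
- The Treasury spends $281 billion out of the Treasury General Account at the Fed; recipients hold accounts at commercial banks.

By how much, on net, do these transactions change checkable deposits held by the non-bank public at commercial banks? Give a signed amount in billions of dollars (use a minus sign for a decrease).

Currency withdrawal $397 billion: non-bank counterparties' bank balances fall → −$397B.
Discount-window loan $383 billion: the counterparty is a bank, so public deposits are unchanged → 0.
Government spending $281 billion: non-bank counterparties' bank balances rise → +$281B.
Net: −397 + 0 + 281 = -$116 billion.

-$116 billion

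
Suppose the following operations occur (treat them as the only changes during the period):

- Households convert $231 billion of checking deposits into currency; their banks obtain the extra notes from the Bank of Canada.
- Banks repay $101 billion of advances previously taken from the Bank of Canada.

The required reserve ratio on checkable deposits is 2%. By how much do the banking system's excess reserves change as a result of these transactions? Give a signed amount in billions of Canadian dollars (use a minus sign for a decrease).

-$327.38 billion

Currency withdrawal $231 billion: reserves −$231B, deposits −$231B.
Discount-window repayment $101 billion: reserves −$101B, deposits 0.
Totals: Δreserves = −$332B, Δdeposits = −$231B.
Δrequired reserves = 2% × −$231B = −$4.62B.
Δexcess reserves = Δreserves − Δrequired = −$332B − (−$4.62B) = -$327.38 billion.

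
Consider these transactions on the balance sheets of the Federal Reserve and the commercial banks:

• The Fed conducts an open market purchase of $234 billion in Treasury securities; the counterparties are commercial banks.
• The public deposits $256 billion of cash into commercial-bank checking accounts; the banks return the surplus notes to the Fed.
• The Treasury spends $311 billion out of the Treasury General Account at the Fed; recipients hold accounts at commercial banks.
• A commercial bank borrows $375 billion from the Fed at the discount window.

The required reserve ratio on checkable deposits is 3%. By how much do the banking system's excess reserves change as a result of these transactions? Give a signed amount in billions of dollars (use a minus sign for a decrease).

OMO purchase (from banks) $234 billion: reserves +$234B, deposits 0.
Currency deposit $256 billion: reserves +$256B, deposits +$256B.
Government spending $311 billion: reserves +$311B, deposits +$311B.
Discount-window loan $375 billion: reserves +$375B, deposits 0.
Totals: Δreserves = +$1176B, Δdeposits = +$567B.
Δrequired reserves = 3% × +$567B = +$17.01B.
Δexcess reserves = Δreserves − Δrequired = +$1176B − (+$17.01B) = +$1158.99 billion.

+$1158.99 billion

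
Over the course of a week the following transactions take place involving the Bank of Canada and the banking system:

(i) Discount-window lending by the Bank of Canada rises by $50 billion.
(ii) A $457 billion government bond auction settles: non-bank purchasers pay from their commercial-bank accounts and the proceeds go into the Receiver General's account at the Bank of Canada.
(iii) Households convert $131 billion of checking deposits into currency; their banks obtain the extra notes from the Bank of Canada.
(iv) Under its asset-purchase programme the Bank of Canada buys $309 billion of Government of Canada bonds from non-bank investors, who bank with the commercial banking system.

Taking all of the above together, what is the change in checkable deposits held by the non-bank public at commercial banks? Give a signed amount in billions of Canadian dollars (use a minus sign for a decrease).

Discount-window loan $50 billion: the counterparty is a bank, so public deposits are unchanged → 0.
Government account inflow $457 billion: non-bank counterparties' bank balances fall → −$457B.
Currency withdrawal $131 billion: non-bank counterparties' bank balances fall → −$131B.
Asset purchase (from non-banks) $309 billion: non-bank counterparties' bank balances rise → +$309B.
Net: 0 − 457 − 131 + 309 = -$279 billion.

-$279 billion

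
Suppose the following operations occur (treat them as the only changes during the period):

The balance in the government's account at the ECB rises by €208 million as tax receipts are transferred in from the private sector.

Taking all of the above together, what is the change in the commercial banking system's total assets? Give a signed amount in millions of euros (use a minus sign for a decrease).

Government account inflow €208 million: bank balance sheets shrink → −€208M.

-€208 million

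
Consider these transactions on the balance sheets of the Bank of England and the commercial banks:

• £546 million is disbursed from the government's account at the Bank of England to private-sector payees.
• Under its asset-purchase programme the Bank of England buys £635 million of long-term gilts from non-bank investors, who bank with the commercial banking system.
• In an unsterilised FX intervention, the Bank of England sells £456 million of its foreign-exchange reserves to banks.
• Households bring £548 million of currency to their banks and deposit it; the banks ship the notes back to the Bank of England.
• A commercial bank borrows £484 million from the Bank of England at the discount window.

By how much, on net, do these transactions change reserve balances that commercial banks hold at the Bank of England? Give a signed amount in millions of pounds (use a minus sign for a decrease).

Government spending £546 million: government payments flow into bank reserve accounts → +£546M.
Asset purchase (from non-banks) £635 million: the Bank of England pays by crediting reserve accounts → +£635M.
FX sale £456 million: the buying banks pay out of their reserve balances → −£456M.
Currency deposit £548 million: returned notes are swapped for reserve credit → +£548M.
Discount-window loan £484 million: the loan is credited to the bank's reserve account → +£484M.
Net: 546 + 635 − 456 + 548 + 484 = +£1757 million.

+£1757 million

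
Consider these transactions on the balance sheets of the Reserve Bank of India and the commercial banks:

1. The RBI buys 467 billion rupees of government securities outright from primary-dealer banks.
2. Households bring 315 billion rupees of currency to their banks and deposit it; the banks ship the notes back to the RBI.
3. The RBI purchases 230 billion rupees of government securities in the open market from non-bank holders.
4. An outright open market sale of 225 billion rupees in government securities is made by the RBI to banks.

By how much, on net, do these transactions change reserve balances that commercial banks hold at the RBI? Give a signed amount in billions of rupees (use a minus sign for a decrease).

OMO purchase (from banks) 467 billion rupees: the RBI pays by crediting reserve accounts → +467B.
Currency deposit 315 billion rupees: returned notes are swapped for reserve credit → +315B.
Asset purchase (from non-banks) 230 billion rupees: the RBI pays by crediting reserve accounts → +230B.
OMO sale (to banks) 225 billion rupees: the buying banks pay out of their reserve balances → −225B.
Net: 467 + 315 + 230 − 225 = +787 billion.

+787 billion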